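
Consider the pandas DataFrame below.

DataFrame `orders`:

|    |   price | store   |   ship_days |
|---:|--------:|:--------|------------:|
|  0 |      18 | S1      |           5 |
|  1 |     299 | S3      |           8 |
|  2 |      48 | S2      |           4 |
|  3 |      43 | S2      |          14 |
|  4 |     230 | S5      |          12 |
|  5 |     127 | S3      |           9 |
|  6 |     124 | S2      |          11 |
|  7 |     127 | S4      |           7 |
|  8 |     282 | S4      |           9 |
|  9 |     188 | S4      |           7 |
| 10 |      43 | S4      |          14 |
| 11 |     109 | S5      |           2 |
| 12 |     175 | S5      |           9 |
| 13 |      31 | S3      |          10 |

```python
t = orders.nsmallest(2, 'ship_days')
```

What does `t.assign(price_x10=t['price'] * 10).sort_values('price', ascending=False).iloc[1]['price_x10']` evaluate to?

take 2 rows with smallest ship_days:
    price store  ship_days
11    109    S5          2
2      48    S2          4
add column price_x10 = t['price'] * 10:
    price store  ship_days  price_x10
11    109    S5          2       1090
2      48    S2          4        480
sort by price descending:
    price store  ship_days  price_x10
11    109    S5          2       1090
2      48    S2          4        480
Hence 480.

480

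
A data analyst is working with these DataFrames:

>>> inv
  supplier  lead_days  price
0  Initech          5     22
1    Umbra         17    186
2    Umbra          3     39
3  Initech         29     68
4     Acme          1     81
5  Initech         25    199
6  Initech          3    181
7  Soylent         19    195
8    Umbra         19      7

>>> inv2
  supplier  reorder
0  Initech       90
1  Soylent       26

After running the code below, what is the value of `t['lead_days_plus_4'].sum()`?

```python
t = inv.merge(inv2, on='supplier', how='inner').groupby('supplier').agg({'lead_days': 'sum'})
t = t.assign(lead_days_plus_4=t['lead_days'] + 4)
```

89

merge on 'supplier' (how='inner') → 5 rows:
  supplier  lead_days  price  reorder
0  Initech          5     22       90
1  Initech         29     68       90
2  Initech         25    199       90
3  Initech          3    181       90
4  Soylent         19    195       26
group by supplier, sum of lead_days:
          lead_days
supplier           
Initech          62
Soylent          19
add column lead_days_plus_4 = t['lead_days'] + 4:
          lead_days  lead_days_plus_4
supplier                             
Initech          62                66
Soylent          19                23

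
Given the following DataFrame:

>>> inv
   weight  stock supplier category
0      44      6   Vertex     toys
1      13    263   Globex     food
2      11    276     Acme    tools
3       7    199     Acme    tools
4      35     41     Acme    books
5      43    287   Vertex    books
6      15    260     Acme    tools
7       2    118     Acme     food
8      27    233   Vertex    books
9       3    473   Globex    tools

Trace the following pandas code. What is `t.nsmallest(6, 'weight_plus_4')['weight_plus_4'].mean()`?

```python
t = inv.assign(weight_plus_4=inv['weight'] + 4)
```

add column weight_plus_4 = inv['weight'] + 4:
   weight  stock supplier category  weight_plus_4
0      44      6   Vertex     toys             48
1      13    263   Globex     food             17
2      11    276     Acme    tools             15
3       7    199     Acme    tools             11
4      35     41     Acme    books             39
5      43    287   Vertex    books             47
6      15    260     Acme    tools             19
7       2    118     Acme     food              6
8      27    233   Vertex    books             31
9       3    473   Globex    tools              7
take 6 rows with smallest weight_plus_4:
   weight  stock supplier category  weight_plus_4
7       2    118     Acme     food              6
9       3    473   Globex    tools              7
3       7    199     Acme    tools             11
2      11    276     Acme    tools             15
1      13    263   Globex     food             17
6      15    260     Acme    tools             19
Then the mean of column 'weight_plus_4': 12.5

12.5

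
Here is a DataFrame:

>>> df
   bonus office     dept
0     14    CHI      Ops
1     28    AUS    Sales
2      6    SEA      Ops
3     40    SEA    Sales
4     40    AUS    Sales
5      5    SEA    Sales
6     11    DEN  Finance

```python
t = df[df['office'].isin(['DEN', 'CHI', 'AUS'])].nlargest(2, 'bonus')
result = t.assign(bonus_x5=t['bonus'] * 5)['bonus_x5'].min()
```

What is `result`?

filter rows where office in ['DEN', 'CHI', 'AUS']:
   bonus office     dept
0     14    CHI      Ops
1     28    AUS    Sales
4     40    AUS    Sales
6     11    DEN  Finance
take 2 rows with largest bonus:
   bonus office   dept
4     40    AUS  Sales
1     28    AUS  Sales
add column bonus_x5 = t['bonus'] * 5:
   bonus office   dept  bonus_x5
4     40    AUS  Sales       200
1     28    AUS  Sales       140
Then the min of column 'bonus_x5': 140

140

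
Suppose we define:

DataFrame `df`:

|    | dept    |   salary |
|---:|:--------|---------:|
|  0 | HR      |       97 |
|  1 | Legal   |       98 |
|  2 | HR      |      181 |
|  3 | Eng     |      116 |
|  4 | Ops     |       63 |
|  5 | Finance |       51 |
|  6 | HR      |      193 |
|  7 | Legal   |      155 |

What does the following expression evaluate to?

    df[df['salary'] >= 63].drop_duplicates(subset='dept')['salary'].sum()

filter rows where salary >= 63:
    dept  salary
0     HR      97
1  Legal      98
2     HR     181
3    Eng     116
4    Ops      63
6     HR     193
7  Legal     155
drop duplicate dept (keep=first):
    dept  salary
0     HR      97
1  Legal      98
3    Eng     116
4    Ops      63

374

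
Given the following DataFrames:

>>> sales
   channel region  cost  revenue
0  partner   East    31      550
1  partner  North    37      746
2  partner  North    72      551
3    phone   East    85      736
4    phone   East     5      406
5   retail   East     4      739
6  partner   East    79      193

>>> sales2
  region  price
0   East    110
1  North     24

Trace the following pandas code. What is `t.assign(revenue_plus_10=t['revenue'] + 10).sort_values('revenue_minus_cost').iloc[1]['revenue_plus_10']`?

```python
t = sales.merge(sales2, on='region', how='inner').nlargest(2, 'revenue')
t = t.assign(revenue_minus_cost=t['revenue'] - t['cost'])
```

merge on 'region' (how='inner') → 7 rows:
   channel region  cost  revenue  price
0  partner   East    31      550    110
1  partner  North    37      746     24
2  partner  North    72      551     24
3    phone   East    85      736    110
4    phone   East     5      406    110
5   retail   East     4      739    110
6  partner   East    79      193    110
take 2 rows with largest revenue:
   channel region  cost  revenue  price
1  partner  North    37      746     24
5   retail   East     4      739    110
add column revenue_minus_cost = t['revenue'] - t['cost']:
   channel region  cost  revenue  price  revenue_minus_cost
1  partner  North    37      746     24                 709
5   retail   East     4      739    110                 735
add column revenue_plus_10 = t['revenue'] + 10:
   channel region  cost  revenue  price  revenue_minus_cost  revenue_plus_10
1  partner  North    37      746     24                 709              756
5   retail   East     4      739    110                 735              749
sort by revenue_minus_cost:
   channel region  cost  revenue  price  revenue_minus_cost  revenue_plus_10
1  partner  North    37      746     24                 709              756
5   retail   East     4      739    110                 735              749

749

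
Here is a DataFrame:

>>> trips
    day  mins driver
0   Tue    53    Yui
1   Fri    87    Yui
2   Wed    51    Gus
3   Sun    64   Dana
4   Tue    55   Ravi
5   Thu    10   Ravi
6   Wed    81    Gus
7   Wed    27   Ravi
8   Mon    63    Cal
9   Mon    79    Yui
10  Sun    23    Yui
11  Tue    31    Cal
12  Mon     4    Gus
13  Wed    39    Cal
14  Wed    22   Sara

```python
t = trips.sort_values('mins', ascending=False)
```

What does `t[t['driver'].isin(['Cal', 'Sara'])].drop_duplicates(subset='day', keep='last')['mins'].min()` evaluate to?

sort by mins descending:
    day  mins driver
1   Fri    87    Yui
6   Wed    81    Gus
9   Mon    79    Yui
3   Sun    64   Dana
8   Mon    63    Cal
4   Tue    55   Ravi
0   Tue    53    Yui
2   Wed    51    Gus
13  Wed    39    Cal
11  Tue    31    Cal
7   Wed    27   Ravi
10  Sun    23    Yui
14  Wed    22   Sara
5   Thu    10   Ravi
12  Mon     4    Gus
filter rows where driver in ['Cal', 'Sara']:
    day  mins driver
8   Mon    63    Cal
13  Wed    39    Cal
11  Tue    31    Cal
14  Wed    22   Sara
drop duplicate day (keep=last):
    day  mins driver
8   Mon    63    Cal
11  Tue    31    Cal
14  Wed    22   Sara
Finally, min of column 'mins' = 22.

22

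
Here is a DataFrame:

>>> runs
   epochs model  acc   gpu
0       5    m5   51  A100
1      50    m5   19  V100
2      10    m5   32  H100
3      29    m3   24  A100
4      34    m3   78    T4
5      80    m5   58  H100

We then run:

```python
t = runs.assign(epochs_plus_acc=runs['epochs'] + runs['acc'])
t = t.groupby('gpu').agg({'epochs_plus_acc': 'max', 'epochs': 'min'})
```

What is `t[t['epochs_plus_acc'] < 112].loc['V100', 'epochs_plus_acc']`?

add column epochs_plus_acc = runs['epochs'] + runs['acc']:
   epochs model  acc   gpu  epochs_plus_acc
0       5    m5   51  A100               56
1      50    m5   19  V100               69
2      10    m5   32  H100               42
3      29    m3   24  A100               53
4      34    m3   78    T4              112
5      80    m5   58  H100              138
group by gpu: max(epochs_plus_acc), min(epochs):
      epochs_plus_acc  epochs
gpu                          
A100               56       5
H100              138      10
T4                112      34
V100               69      50
filter rows where epochs_plus_acc < 112:
      epochs_plus_acc  epochs
gpu                          
A100               56       5
V100               69      50
Then the value at row 'V100', column 'epochs_plus_acc': 69

69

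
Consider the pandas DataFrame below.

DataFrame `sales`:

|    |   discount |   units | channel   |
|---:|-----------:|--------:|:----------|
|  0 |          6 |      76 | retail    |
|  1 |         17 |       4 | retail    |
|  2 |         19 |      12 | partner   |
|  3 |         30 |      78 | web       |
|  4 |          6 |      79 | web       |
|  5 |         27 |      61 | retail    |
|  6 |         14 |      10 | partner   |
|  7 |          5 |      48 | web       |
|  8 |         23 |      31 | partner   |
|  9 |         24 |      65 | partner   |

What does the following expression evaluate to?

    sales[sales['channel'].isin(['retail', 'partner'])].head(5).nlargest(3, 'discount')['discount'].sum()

63

filter rows where channel in ['retail', 'partner']:
   discount  units  channel
0         6     76   retail
1        17      4   retail
2        19     12  partner
5        27     61   retail
6        14     10  partner
8        23     31  partner
9        24     65  partner
take first 5 rows:
   discount  units  channel
0         6     76   retail
1        17      4   retail
2        19     12  partner
5        27     61   retail
6        14     10  partner
take 3 rows with largest discount:
   discount  units  channel
5        27     61   retail
2        19     12  partner
1        17      4   retail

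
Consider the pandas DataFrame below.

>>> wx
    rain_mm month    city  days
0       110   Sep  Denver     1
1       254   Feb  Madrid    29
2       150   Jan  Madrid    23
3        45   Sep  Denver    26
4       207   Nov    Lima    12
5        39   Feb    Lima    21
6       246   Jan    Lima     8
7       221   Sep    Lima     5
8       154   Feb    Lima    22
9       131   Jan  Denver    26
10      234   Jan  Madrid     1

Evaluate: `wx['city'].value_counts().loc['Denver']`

3

value_counts of city:
city
Lima      5
Denver    3
Madrid    3
Name: count, dtype: int64
Then the value at index 'Denver': 3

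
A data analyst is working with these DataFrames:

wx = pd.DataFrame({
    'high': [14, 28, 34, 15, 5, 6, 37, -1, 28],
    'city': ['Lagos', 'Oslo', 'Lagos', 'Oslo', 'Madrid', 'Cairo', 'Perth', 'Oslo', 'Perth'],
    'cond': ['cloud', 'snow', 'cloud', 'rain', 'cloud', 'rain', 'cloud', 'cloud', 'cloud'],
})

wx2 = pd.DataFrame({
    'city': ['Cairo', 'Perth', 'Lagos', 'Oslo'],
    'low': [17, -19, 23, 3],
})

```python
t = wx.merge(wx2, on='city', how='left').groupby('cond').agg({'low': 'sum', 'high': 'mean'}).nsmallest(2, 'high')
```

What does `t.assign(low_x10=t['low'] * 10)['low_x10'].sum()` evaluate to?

merge on 'city' (how='left') → 9 rows:
   high    city   cond   low
0    14   Lagos  cloud  23.0
1    28    Oslo   snow   3.0
2    34   Lagos  cloud  23.0
3    15    Oslo   rain   3.0
4     5  Madrid  cloud   NaN
5     6   Cairo   rain  17.0
6    37   Perth  cloud -19.0
7    -1    Oslo  cloud   3.0
8    28   Perth  cloud -19.0
group by cond: sum(low), mean(high):
        low  high
cond             
cloud  11.0  19.5
rain   20.0  10.5
snow    3.0  28.0
take 2 rows with smallest high:
        low  high
cond             
rain   20.0  10.5
cloud  11.0  19.5
add column low_x10 = t['low'] * 10:
        low  high  low_x10
cond                      
rain   20.0  10.5    200.0
cloud  11.0  19.5    110.0
So sum() = 310.0.

310.0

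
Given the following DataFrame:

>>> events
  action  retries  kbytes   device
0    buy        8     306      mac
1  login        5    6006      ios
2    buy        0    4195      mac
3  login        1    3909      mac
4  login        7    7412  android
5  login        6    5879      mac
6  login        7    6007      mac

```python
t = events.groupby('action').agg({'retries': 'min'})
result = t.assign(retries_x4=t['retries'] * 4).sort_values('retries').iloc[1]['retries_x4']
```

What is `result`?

group by action, min of retries:
        retries
action         
buy           0
login         1
add column retries_x4 = t['retries'] * 4:
        retries  retries_x4
action                     
buy           0           0
login         1           4
sort by retries:
        retries  retries_x4
action                     
buy           0           0
login         1           4
Hence 4.

4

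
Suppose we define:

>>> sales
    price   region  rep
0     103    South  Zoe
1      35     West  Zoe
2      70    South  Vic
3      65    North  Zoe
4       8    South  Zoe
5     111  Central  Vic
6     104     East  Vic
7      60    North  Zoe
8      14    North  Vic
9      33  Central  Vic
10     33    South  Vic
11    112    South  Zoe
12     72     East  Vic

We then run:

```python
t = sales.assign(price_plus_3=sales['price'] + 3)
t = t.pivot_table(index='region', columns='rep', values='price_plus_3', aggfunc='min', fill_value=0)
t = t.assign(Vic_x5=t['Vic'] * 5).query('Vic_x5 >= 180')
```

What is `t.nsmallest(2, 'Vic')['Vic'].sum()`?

72

add column price_plus_3 = sales['price'] + 3:
    price   region  rep  price_plus_3
0     103    South  Zoe           106
1      35     West  Zoe            38
2      70    South  Vic            73
3      65    North  Zoe            68
4       8    South  Zoe            11
5     111  Central  Vic           114
6     104     East  Vic           107
7      60    North  Zoe            63
8      14    North  Vic            17
9      33  Central  Vic            36
10     33    South  Vic            36
11    112    South  Zoe           115
12     72     East  Vic            75
pivot: rows=region, cols=rep, min(price_plus_3):
rep      Vic  Zoe
region           
Central   36    0
East      75    0
North     17   63
South     36   11
West       0   38
add column Vic_x5 = t['Vic'] * 5:
rep      Vic  Zoe  Vic_x5
region                   
Central   36    0     180
East      75    0     375
North     17   63      85
South     36   11     180
West       0   38       0
filter rows where Vic_x5 >= 180:
rep      Vic  Zoe  Vic_x5
region                   
Central   36    0     180
East      75    0     375
South     36   11     180
take 2 rows with smallest Vic:
rep      Vic  Zoe  Vic_x5
region                   
Central   36    0     180
South     36   11     180
Taking the sum of column 'Vic' gives 72.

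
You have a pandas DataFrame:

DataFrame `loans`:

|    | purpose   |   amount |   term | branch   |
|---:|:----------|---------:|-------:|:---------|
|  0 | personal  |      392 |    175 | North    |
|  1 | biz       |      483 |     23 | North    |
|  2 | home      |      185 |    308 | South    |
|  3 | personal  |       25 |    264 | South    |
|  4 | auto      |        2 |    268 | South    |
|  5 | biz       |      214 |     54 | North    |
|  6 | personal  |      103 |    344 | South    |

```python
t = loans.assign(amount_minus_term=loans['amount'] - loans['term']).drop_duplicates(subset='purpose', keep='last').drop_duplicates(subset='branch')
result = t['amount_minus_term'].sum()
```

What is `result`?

37

add column amount_minus_term = loans['amount'] - loans['term']:
    purpose  amount  term branch  amount_minus_term
0  personal     392   175  North                217
1       biz     483    23  North                460
2      home     185   308  South               -123
3  personal      25   264  South               -239
4      auto       2   268  South               -266
5       biz     214    54  North                160
6  personal     103   344  South               -241
drop duplicate purpose (keep=last):
    purpose  amount  term branch  amount_minus_term
2      home     185   308  South               -123
4      auto       2   268  South               -266
5       biz     214    54  North                160
6  personal     103   344  South               -241
drop duplicate branch (keep=first):
  purpose  amount  term branch  amount_minus_term
2    home     185   308  South               -123
5     biz     214    54  North                160
Reading off the sum of column 'amount_minus_term', we get 37.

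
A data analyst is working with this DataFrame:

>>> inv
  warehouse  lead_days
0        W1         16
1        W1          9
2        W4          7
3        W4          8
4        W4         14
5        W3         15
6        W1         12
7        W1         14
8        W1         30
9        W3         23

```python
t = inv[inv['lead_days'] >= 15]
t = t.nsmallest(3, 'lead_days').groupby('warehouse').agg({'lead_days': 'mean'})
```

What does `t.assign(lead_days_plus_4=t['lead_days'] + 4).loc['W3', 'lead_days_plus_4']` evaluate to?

filter rows where lead_days >= 15:
  warehouse  lead_days
0        W1         16
5        W3         15
8        W1         30
9        W3         23
take 3 rows with smallest lead_days:
  warehouse  lead_days
5        W3         15
0        W1         16
9        W3         23
group by warehouse, mean of lead_days:
           lead_days
warehouse           
W1              16.0
W3              19.0
add column lead_days_plus_4 = t['lead_days'] + 4:
           lead_days  lead_days_plus_4
warehouse                             
W1              16.0              20.0
W3              19.0              23.0
value at row 'W3', column 'lead_days_plus_4' → 23.0

23.0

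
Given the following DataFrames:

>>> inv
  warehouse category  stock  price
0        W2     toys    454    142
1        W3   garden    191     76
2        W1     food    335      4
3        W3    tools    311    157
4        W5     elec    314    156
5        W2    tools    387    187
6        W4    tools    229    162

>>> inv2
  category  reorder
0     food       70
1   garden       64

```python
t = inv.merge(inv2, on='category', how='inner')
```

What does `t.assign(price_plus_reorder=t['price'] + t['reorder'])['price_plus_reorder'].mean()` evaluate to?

merge on 'category' (how='inner') → 2 rows:
  warehouse category  stock  price  reorder
0        W3   garden    191     76       64
1        W1     food    335      4       70
add column price_plus_reorder = t['price'] + t['reorder']:
  warehouse category  stock  price  reorder  price_plus_reorder
0        W3   garden    191     76       64                 140
1        W1     food    335      4       70                  74
The mean of column 'price_plus_reorder' is 107.0.

107.0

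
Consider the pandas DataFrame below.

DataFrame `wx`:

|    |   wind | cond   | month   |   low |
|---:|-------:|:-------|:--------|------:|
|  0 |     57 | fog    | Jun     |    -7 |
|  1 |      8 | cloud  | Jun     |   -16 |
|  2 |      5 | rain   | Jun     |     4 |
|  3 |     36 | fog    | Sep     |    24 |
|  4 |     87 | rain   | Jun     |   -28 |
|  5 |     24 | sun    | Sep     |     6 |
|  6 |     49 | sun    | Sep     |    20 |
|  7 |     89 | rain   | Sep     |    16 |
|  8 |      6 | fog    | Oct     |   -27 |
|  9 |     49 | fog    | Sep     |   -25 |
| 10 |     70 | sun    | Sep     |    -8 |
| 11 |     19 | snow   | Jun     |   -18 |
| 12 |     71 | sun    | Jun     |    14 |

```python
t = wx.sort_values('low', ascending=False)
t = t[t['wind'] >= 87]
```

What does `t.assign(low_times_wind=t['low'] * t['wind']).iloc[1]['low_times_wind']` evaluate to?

sort by low descending:
    wind   cond month  low
3     36    fog   Sep   24
6     49    sun   Sep   20
7     89   rain   Sep   16
12    71    sun   Jun   14
5     24    sun   Sep    6
2      5   rain   Jun    4
0     57    fog   Jun   -7
10    70    sun   Sep   -8
1      8  cloud   Jun  -16
11    19   snow   Jun  -18
9     49    fog   Sep  -25
8      6    fog   Oct  -27
4     87   rain   Jun  -28
filter rows where wind >= 87:
   wind  cond month  low
7    89  rain   Sep   16
4    87  rain   Jun  -28
add column low_times_wind = t['low'] * t['wind']:
   wind  cond month  low  low_times_wind
7    89  rain   Sep   16            1424
4    87  rain   Jun  -28           -2436
Then the value at position 1, column 'low_times_wind': -2436

-2436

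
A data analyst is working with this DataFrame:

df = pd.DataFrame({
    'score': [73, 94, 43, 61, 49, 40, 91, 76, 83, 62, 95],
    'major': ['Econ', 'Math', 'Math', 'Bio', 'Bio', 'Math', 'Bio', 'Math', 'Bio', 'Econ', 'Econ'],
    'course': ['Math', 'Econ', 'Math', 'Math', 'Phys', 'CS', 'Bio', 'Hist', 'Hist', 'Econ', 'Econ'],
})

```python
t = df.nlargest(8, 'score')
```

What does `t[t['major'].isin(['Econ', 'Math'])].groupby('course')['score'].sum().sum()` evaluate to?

take 8 rows with largest score:
    score major course
10     95  Econ   Econ
1      94  Math   Econ
6      91   Bio    Bio
8      83   Bio   Hist
7      76  Math   Hist
0      73  Econ   Math
9      62  Econ   Econ
3      61   Bio   Math
filter rows where major in ['Econ', 'Math']:
    score major course
10     95  Econ   Econ
1      94  Math   Econ
7      76  Math   Hist
0      73  Econ   Math
9      62  Econ   Econ
group by course, sum of score:
course
Econ    251
Hist     76
Math     73
Name: score, dtype: int64

400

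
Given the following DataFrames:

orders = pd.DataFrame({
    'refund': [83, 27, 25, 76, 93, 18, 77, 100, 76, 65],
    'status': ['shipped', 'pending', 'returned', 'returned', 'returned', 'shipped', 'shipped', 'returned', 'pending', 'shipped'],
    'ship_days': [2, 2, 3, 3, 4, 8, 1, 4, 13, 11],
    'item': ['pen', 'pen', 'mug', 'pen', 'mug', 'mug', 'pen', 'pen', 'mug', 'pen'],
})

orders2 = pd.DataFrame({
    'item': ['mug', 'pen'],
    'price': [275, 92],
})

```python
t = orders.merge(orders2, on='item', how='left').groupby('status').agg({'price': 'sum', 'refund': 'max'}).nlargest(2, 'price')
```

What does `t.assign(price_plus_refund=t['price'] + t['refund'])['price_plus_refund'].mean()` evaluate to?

734.0

merge on 'item' (how='left') → 10 rows:
   refund    status  ship_days item  price
0      83   shipped          2  pen     92
1      27   pending          2  pen     92
2      25  returned          3  mug    275
3      76  returned          3  pen     92
4      93  returned          4  mug    275
5      18   shipped          8  mug    275
6      77   shipped          1  pen     92
7     100  returned          4  pen     92
8      76   pending         13  mug    275
9      65   shipped         11  pen     92
group by status: sum(price), max(refund):
          price  refund
status                 
pending     367      76
returned    734     100
shipped     551      83
take 2 rows with largest price:
          price  refund
status                 
returned    734     100
shipped     551      83
add column price_plus_refund = t['price'] + t['refund']:
          price  refund  price_plus_refund
status                                    
returned    734     100                834
shipped     551      83                634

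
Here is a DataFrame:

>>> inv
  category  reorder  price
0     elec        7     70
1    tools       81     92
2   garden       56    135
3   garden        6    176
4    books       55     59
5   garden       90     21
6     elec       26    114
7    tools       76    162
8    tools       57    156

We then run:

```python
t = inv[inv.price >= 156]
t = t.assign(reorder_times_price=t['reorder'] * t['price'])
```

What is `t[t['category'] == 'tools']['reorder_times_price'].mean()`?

10602.0

filter rows where price >= 156:
  category  reorder  price
3   garden        6    176
7    tools       76    162
8    tools       57    156
add column reorder_times_price = t['reorder'] * t['price']:
  category  reorder  price  reorder_times_price
3   garden        6    176                 1056
7    tools       76    162                12312
8    tools       57    156                 8892
filter rows where category == 'tools':
  category  reorder  price  reorder_times_price
7    tools       76    162                12312
8    tools       57    156                 8892
So mean() = 10602.0.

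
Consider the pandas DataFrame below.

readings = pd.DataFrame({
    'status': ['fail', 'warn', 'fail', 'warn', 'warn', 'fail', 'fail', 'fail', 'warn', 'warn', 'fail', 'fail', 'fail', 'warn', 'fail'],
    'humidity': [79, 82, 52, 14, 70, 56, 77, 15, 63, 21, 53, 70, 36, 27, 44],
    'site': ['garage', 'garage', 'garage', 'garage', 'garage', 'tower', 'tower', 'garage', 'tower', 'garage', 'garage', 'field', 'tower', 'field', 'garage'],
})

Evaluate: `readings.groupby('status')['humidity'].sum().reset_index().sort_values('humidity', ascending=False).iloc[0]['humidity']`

group by status, sum of humidity:
status
fail    482
warn    277
Name: humidity, dtype: int64
reset_index():
  status  humidity
0   fail       482
1   warn       277
sort by humidity descending:
  status  humidity
0   fail       482
1   warn       277
value at position 0, column 'humidity' → 482

482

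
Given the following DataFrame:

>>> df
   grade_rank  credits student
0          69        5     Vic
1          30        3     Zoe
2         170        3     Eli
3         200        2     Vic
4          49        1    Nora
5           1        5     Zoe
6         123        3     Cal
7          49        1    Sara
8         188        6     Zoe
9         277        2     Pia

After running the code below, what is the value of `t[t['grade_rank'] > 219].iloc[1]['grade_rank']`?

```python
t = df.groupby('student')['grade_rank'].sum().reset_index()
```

group by student, sum of grade_rank:
student
Cal     123
Eli     170
Nora     49
Pia     277
Sara     49
Vic     269
Zoe     219
Name: grade_rank, dtype: int64
reset_index():
  student  grade_rank
0     Cal         123
1     Eli         170
2    Nora          49
3     Pia         277
4    Sara          49
5     Vic         269
6     Zoe         219
filter rows where grade_rank > 219:
  student  grade_rank
3     Pia         277
5     Vic         269
Reading off the value at position 1, column 'grade_rank', we get 269.

269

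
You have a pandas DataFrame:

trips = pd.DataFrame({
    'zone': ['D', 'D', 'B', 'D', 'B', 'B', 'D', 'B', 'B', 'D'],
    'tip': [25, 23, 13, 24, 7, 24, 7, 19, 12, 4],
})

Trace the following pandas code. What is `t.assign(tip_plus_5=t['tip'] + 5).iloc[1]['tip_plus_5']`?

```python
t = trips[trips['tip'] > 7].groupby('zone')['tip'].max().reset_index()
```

filter rows where tip > 7:
  zone  tip
0    D   25
1    D   23
2    B   13
3    D   24
5    B   24
7    B   19
8    B   12
group by zone, max of tip:
zone
B    24
D    25
Name: tip, dtype: int64
reset_index():
  zone  tip
0    B   24
1    D   25
add column tip_plus_5 = t['tip'] + 5:
  zone  tip  tip_plus_5
0    B   24          29
1    D   25          30
value at position 1, column 'tip_plus_5' → 30

30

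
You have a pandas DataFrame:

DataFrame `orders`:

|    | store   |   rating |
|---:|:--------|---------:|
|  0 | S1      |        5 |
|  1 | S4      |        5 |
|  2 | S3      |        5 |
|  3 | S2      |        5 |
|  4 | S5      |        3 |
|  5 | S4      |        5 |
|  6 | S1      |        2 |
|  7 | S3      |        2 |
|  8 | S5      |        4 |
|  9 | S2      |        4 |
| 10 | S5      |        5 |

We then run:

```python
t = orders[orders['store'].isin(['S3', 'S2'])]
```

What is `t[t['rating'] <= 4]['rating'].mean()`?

filter rows where store in ['S3', 'S2']:
  store  rating
2    S3       5
3    S2       5
7    S3       2
9    S2       4
filter rows where rating <= 4:
  store  rating
7    S3       2
9    S2       4

3.0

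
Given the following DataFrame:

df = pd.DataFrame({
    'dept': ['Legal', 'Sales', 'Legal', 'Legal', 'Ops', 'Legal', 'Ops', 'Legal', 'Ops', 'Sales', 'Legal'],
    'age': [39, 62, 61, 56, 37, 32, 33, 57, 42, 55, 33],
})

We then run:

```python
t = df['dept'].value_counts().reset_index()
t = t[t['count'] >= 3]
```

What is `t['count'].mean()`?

value_counts of dept:
dept
Legal    6
Ops      3
Sales    2
Name: count, dtype: int64
reset_index():
    dept  count
0  Legal      6
1    Ops      3
2  Sales      2
filter rows where count >= 3:
    dept  count
0  Legal      6
1    Ops      3

4.5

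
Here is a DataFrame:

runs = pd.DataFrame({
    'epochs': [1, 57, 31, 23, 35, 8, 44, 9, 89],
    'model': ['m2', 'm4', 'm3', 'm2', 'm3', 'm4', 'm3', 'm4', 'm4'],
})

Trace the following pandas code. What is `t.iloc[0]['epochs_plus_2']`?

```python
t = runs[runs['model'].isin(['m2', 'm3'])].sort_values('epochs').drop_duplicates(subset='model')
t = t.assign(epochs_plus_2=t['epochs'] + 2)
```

filter rows where model in ['m2', 'm3']:
   epochs model
0       1    m2
2      31    m3
3      23    m2
4      35    m3
6      44    m3
sort by epochs:
   epochs model
0       1    m2
3      23    m2
2      31    m3
4      35    m3
6      44    m3
drop duplicate model (keep=first):
   epochs model
0       1    m2
2      31    m3
add column epochs_plus_2 = t['epochs'] + 2:
   epochs model  epochs_plus_2
0       1    m2              3
2      31    m3             33
Finally, value at position 0, column 'epochs_plus_2' = 3.

3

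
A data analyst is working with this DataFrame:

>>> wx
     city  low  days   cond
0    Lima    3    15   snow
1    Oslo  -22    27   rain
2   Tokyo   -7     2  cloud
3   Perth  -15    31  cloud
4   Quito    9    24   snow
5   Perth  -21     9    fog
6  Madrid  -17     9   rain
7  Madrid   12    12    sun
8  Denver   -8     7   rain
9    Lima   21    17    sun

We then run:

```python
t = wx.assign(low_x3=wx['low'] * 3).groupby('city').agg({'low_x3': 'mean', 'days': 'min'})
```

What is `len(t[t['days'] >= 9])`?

5

add column low_x3 = wx['low'] * 3:
     city  low  days   cond  low_x3
0    Lima    3    15   snow       9
1    Oslo  -22    27   rain     -66
2   Tokyo   -7     2  cloud     -21
3   Perth  -15    31  cloud     -45
4   Quito    9    24   snow      27
5   Perth  -21     9    fog     -63
6  Madrid  -17     9   rain     -51
7  Madrid   12    12    sun      36
8  Denver   -8     7   rain     -24
9    Lima   21    17    sun      63
group by city: mean(low_x3), min(days):
        low_x3  days
city                
Denver   -24.0     7
Lima      36.0    15
Madrid    -7.5     9
Oslo     -66.0    27
Perth    -54.0     9
Quito     27.0    24
Tokyo    -21.0     2
filter rows where days >= 9:
        low_x3  days
city                
Lima      36.0    15
Madrid    -7.5     9
Oslo     -66.0    27
Perth    -54.0     9
Quito     27.0    24
Taking the number of rows gives 5.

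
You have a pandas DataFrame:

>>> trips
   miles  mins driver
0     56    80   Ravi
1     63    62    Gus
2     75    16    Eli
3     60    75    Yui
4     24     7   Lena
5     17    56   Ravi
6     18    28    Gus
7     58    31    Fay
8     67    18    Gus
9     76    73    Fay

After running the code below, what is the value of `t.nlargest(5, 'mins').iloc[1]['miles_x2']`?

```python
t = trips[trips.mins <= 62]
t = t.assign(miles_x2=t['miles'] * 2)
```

filter rows where mins <= 62:
   miles  mins driver
1     63    62    Gus
2     75    16    Eli
4     24     7   Lena
5     17    56   Ravi
6     18    28    Gus
7     58    31    Fay
8     67    18    Gus
add column miles_x2 = t['miles'] * 2:
   miles  mins driver  miles_x2
1     63    62    Gus       126
2     75    16    Eli       150
4     24     7   Lena        48
5     17    56   Ravi        34
6     18    28    Gus        36
7     58    31    Fay       116
8     67    18    Gus       134
take 5 rows with largest mins:
   miles  mins driver  miles_x2
1     63    62    Gus       126
5     17    56   Ravi        34
7     58    31    Fay       116
6     18    28    Gus        36
8     67    18    Gus       134
Then the value at position 1, column 'miles_x2': 34

34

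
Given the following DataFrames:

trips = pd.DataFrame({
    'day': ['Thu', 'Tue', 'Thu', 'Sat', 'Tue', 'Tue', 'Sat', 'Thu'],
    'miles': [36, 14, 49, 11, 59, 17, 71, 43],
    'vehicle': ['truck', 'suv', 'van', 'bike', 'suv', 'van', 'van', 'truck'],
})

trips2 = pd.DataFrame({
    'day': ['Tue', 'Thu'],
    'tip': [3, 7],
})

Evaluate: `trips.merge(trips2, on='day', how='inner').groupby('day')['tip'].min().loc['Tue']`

merge on 'day' (how='inner') → 6 rows:
   day  miles vehicle  tip
0  Thu     36   truck    7
1  Tue     14     suv    3
2  Thu     49     van    7
3  Tue     59     suv    3
4  Tue     17     van    3
5  Thu     43   truck    7
group by day, min of tip:
day
Thu    7
Tue    3
Name: tip, dtype: int64

3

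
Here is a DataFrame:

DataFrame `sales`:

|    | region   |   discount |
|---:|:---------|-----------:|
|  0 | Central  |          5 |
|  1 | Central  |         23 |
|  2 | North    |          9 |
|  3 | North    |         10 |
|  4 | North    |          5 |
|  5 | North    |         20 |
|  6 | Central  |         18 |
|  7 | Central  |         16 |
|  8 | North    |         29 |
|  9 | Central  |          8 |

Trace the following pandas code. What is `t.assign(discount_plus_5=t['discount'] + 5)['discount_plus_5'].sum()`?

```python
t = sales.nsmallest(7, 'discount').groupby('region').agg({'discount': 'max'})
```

take 7 rows with smallest discount:
    region  discount
0  Central         5
4    North         5
9  Central         8
2    North         9
3    North        10
7  Central        16
6  Central        18
group by region, max of discount:
         discount
region           
Central        18
North          10
add column discount_plus_5 = t['discount'] + 5:
         discount  discount_plus_5
region                            
Central        18               23
North          10               15
The sum of column 'discount_plus_5' is 38.

38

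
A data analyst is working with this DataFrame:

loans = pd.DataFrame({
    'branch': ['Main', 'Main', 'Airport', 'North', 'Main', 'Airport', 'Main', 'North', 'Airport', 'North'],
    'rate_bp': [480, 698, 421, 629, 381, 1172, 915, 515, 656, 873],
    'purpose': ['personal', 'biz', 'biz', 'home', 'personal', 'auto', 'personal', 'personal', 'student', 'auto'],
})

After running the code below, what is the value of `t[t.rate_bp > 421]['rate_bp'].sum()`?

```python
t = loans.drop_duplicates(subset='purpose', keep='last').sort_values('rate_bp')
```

drop duplicate purpose (keep=last):
    branch  rate_bp   purpose
2  Airport      421       biz
3    North      629      home
7    North      515  personal
8  Airport      656   student
9    North      873      auto
sort by rate_bp:
    branch  rate_bp   purpose
2  Airport      421       biz
7    North      515  personal
3    North      629      home
8  Airport      656   student
9    North      873      auto
filter rows where rate_bp > 421:
    branch  rate_bp   purpose
7    North      515  personal
3    North      629      home
8  Airport      656   student
9    North      873      auto
Reading off the sum of column 'rate_bp', we get 2673.

2673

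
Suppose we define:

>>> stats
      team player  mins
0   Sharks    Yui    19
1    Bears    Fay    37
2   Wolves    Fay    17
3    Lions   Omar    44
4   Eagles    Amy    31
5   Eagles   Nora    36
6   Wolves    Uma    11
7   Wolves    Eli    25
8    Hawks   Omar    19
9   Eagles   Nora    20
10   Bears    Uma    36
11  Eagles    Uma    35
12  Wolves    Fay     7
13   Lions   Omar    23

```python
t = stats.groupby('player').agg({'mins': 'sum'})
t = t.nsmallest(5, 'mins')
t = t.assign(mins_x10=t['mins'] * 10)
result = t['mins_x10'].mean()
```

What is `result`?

384.0

group by player, sum of mins:
        mins
player      
Amy       31
Eli       25
Fay       61
Nora      56
Omar      86
Uma       82
Yui       19
take 5 rows with smallest mins:
        mins
player      
Yui       19
Eli       25
Amy       31
Nora      56
Fay       61
add column mins_x10 = t['mins'] * 10:
        mins  mins_x10
player                
Yui       19       190
Eli       25       250
Amy       31       310
Nora      56       560
Fay       61       610
mean of column 'mins_x10' → 384.0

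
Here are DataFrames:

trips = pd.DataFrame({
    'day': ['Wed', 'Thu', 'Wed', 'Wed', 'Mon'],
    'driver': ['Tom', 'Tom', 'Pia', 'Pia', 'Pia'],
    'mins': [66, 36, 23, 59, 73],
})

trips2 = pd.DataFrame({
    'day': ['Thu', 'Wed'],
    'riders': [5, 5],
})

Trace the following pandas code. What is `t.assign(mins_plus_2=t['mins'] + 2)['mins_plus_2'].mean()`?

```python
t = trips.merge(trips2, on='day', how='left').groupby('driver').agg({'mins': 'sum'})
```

130.5

merge on 'day' (how='left') → 5 rows:
   day driver  mins  riders
0  Wed    Tom    66     5.0
1  Thu    Tom    36     5.0
2  Wed    Pia    23     5.0
3  Wed    Pia    59     5.0
4  Mon    Pia    73     NaN
group by driver, sum of mins:
        mins
driver      
Pia      155
Tom      102
add column mins_plus_2 = t['mins'] + 2:
        mins  mins_plus_2
driver                   
Pia      155          157
Tom      102          104
Finally, mean of column 'mins_plus_2' = 130.5.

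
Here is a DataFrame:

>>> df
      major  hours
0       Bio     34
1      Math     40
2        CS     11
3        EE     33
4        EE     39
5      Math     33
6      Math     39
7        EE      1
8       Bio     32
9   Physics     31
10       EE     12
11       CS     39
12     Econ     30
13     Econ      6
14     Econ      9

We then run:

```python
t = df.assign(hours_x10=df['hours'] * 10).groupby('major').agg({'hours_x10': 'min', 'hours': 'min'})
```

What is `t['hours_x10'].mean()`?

add column hours_x10 = df['hours'] * 10:
      major  hours  hours_x10
0       Bio     34        340
1      Math     40        400
2        CS     11        110
3        EE     33        330
4        EE     39        390
5      Math     33        330
6      Math     39        390
7        EE      1         10
8       Bio     32        320
9   Physics     31        310
10       EE     12        120
11       CS     39        390
12     Econ     30        300
13     Econ      6         60
14     Econ      9         90
group by major: min(hours_x10), min(hours):
         hours_x10  hours
major                    
Bio            320     32
CS             110     11
EE              10      1
Econ            60      6
Math           330     33
Physics        310     31
Taking the mean of column 'hours_x10' gives 190.0.

190.0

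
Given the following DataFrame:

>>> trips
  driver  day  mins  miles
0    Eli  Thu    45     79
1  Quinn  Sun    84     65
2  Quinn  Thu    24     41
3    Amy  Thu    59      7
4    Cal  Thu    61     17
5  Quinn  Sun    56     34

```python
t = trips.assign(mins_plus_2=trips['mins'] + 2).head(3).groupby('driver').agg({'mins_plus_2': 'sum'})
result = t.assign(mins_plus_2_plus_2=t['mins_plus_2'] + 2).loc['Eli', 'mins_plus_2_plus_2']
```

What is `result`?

add column mins_plus_2 = trips['mins'] + 2:
  driver  day  mins  miles  mins_plus_2
0    Eli  Thu    45     79           47
1  Quinn  Sun    84     65           86
2  Quinn  Thu    24     41           26
3    Amy  Thu    59      7           61
4    Cal  Thu    61     17           63
5  Quinn  Sun    56     34           58
take first 3 rows:
  driver  day  mins  miles  mins_plus_2
0    Eli  Thu    45     79           47
1  Quinn  Sun    84     65           86
2  Quinn  Thu    24     41           26
group by driver, sum of mins_plus_2:
        mins_plus_2
driver             
Eli              47
Quinn           112
add column mins_plus_2_plus_2 = t['mins_plus_2'] + 2:
        mins_plus_2  mins_plus_2_plus_2
driver                                 
Eli              47                  49
Quinn           112                 114
Taking the value at row 'Eli', column 'mins_plus_2_plus_2' gives 49.

49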